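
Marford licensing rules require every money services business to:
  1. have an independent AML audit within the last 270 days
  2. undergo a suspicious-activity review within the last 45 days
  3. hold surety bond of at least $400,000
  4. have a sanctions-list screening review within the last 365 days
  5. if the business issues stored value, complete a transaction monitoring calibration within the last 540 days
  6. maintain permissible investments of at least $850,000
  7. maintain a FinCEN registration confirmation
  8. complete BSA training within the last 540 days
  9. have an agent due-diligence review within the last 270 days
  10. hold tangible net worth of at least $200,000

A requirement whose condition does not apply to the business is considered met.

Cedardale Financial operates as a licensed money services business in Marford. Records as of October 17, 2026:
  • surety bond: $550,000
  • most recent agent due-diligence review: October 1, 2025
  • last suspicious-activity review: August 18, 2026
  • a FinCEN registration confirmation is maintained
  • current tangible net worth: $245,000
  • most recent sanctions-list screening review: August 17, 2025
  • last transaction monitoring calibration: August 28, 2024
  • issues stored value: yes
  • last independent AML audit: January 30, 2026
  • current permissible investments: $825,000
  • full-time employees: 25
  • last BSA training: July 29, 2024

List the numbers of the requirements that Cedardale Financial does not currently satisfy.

2, 4, 5, 6, 8, 9

1. independent AML audit 260 days ago vs limit 270 → met
2. suspicious-activity review 60 days ago vs limit 45 → not met
3. surety bond $550,000 ≥ $400,000 → met
4. sanctions-list screening review 426 days ago vs limit 365 → not met
5. condition 'issues stored value' holds; transaction monitoring calibration 780 days ago vs limit 540 → not met
6. permissible investments $825,000 < $850,000 → not met
7. FinCEN registration confirmation present → met
8. BSA training 810 days ago vs limit 540 → not met
9. agent due-diligence review 381 days ago vs limit 270 → not met
10. tangible net worth $245,000 ≥ $200,000 → met
Not met: 2, 4, 5, 6, 8, 9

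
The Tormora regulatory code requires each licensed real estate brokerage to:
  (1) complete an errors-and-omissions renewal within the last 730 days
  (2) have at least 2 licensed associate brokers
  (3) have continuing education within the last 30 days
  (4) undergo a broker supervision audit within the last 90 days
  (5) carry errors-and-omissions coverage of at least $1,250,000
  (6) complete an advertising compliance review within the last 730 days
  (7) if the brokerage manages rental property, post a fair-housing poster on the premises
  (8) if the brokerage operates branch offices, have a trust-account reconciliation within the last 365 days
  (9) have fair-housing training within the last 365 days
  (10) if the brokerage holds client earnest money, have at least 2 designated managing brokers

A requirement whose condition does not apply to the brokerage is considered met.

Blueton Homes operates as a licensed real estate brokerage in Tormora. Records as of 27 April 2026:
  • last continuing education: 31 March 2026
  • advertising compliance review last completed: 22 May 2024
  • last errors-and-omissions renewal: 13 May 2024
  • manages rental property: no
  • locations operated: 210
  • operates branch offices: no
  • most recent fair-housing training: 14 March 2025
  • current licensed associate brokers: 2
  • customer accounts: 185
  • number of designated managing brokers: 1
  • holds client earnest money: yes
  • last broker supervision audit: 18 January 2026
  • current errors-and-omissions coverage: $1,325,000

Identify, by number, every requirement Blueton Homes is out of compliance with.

4, 9, 10

1. errors-and-omissions renewal 714 days ago vs limit 730 → met
2. licensed associate brokers 2 ≥ 2 → met
3. continuing education 27 days ago vs limit 30 → met
4. broker supervision audit 99 days ago vs limit 90 → not met
5. errors-and-omissions coverage $1,325,000 ≥ $1,250,000 → met
6. advertising compliance review 705 days ago vs limit 730 → met
7. condition 'manages rental property' does not hold → requirement n/a → met
8. condition 'operates branch offices' does not hold → requirement n/a → met
9. fair-housing training 409 days ago vs limit 365 → not met
10. condition 'holds client earnest money' holds; designated managing brokers 1 < 2 → not met
Not met: 4, 9, 10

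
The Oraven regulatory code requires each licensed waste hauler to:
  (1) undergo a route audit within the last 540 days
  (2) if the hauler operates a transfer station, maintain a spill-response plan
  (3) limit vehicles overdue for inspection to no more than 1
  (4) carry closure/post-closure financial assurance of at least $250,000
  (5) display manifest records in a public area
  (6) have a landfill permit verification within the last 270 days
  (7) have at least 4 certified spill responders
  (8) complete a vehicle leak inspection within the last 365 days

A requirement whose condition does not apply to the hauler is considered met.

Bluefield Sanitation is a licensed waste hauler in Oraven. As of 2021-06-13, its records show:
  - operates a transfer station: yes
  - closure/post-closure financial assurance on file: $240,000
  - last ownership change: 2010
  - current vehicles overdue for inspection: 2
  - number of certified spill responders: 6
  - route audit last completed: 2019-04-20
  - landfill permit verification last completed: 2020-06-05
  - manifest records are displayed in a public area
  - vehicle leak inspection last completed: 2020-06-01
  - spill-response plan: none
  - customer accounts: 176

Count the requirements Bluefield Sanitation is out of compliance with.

1. route audit 785 days ago vs limit 540 → not met
2. condition 'operates a transfer station' holds; spill-response plan absent → not met
3. vehicles overdue for inspection 2 > 1 → not met
4. closure/post-closure financial assurance $240,000 < $250,000 → not met
5. manifest records present → met
6. landfill permit verification 373 days ago vs limit 270 → not met
7. certified spill responders 6 ≥ 4 → met
8. vehicle leak inspection 377 days ago vs limit 365 → not met
Not met: 6 of 8

6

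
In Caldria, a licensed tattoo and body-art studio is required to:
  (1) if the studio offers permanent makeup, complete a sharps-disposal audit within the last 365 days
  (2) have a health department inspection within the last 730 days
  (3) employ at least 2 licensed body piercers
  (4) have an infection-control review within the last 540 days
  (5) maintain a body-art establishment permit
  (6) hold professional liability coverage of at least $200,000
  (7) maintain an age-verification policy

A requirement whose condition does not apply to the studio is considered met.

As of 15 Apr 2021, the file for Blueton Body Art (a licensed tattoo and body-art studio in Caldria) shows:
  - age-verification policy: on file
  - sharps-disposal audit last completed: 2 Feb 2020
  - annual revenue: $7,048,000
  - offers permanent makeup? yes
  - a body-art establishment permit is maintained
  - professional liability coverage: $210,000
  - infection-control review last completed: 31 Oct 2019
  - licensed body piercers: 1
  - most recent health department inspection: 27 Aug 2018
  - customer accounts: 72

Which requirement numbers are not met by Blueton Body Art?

1, 2, 3

1. condition 'offers permanent makeup' holds; sharps-disposal audit 438 days ago vs limit 365 → not met
2. health department inspection 962 days ago vs limit 730 → not met
3. licensed body piercers 1 < 2 → not met
4. infection-control review 532 days ago vs limit 540 → met
5. body-art establishment permit present → met
6. professional liability coverage $210,000 ≥ $200,000 → met
7. age-verification policy present → met
Not met: 1, 2, 3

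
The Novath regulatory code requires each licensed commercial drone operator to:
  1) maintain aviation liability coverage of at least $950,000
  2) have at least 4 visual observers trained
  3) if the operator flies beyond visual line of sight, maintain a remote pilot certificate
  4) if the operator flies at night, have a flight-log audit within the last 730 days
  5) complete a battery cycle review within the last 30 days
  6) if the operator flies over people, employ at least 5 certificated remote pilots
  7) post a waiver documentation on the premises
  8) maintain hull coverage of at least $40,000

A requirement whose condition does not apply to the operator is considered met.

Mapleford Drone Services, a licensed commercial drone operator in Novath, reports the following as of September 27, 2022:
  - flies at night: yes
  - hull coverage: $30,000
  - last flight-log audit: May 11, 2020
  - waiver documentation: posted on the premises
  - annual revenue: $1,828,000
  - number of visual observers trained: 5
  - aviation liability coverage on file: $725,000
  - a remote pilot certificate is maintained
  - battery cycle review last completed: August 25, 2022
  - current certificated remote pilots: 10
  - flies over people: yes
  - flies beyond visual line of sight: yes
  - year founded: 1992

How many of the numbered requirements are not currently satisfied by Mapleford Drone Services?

4

1. aviation liability coverage $725,000 < $950,000 → not met
2. visual observers trained 5 ≥ 4 → met
3. condition 'flies beyond visual line of sight' holds; remote pilot certificate present → met
4. condition 'flies at night' holds; flight-log audit 869 days ago vs limit 730 → not met
5. battery cycle review 33 days ago vs limit 30 → not met
6. condition 'flies over people' holds; certificated remote pilots 10 ≥ 5 → met
7. waiver documentation present → met
8. hull coverage $30,000 < $40,000 → not met
Not met: 4 of 8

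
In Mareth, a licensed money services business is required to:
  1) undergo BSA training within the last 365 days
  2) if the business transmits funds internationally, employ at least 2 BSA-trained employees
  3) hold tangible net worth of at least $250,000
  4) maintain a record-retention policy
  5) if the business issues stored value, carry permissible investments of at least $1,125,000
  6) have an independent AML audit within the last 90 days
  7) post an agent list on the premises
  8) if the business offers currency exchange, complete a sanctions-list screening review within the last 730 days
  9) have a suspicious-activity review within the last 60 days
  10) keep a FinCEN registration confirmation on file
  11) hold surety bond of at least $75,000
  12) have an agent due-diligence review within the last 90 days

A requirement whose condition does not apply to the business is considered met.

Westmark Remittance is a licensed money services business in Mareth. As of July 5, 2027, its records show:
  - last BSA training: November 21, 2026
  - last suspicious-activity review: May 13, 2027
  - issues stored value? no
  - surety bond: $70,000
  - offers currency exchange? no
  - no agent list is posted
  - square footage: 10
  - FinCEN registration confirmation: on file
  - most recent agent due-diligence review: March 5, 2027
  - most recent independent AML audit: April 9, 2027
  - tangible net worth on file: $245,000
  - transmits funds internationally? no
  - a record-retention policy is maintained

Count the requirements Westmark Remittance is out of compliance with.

4

1. BSA training 226 days ago vs limit 365 → met
2. condition 'transmits funds internationally' does not hold → requirement n/a → met
3. tangible net worth $245,000 < $250,000 → not met
4. record-retention policy present → met
5. condition 'issues stored value' does not hold → requirement n/a → met
6. independent AML audit 87 days ago vs limit 90 → met
7. agent list absent → not met
8. condition 'offers currency exchange' does not hold → requirement n/a → met
9. suspicious-activity review 53 days ago vs limit 60 → met
10. FinCEN registration confirmation present → met
11. surety bond $70,000 < $75,000 → not met
12. agent due-diligence review 122 days ago vs limit 90 → not met
Not met: 4 of 12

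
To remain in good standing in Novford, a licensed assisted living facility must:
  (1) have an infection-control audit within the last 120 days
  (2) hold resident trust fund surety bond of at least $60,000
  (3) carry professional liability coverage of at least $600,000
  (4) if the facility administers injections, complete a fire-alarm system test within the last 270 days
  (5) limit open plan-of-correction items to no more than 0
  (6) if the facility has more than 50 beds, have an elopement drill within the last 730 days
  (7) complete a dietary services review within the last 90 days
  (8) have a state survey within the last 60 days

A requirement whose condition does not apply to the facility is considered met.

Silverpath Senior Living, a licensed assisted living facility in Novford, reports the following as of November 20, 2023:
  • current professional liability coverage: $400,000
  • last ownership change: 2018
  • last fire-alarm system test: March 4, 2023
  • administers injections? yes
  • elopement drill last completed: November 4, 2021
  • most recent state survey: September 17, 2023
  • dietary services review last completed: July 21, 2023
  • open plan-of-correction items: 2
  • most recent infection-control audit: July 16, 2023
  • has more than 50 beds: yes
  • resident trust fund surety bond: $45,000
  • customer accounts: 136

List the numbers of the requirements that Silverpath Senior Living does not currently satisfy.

1. infection-control audit 127 days ago vs limit 120 → not met
2. resident trust fund surety bond $45,000 < $60,000 → not met
3. professional liability coverage $400,000 < $600,000 → not met
4. condition 'administers injections' holds; fire-alarm system test 261 days ago vs limit 270 → met
5. open plan-of-correction items 2 > 0 → not met
6. condition 'has more than 50 beds' holds; elopement drill 746 days ago vs limit 730 → not met
7. dietary services review 122 days ago vs limit 90 → not met
8. state survey 64 days ago vs limit 60 → not met
Not met: 1, 2, 3, 5, 6, 7, 8

1, 2, 3, 5, 6, 7, 8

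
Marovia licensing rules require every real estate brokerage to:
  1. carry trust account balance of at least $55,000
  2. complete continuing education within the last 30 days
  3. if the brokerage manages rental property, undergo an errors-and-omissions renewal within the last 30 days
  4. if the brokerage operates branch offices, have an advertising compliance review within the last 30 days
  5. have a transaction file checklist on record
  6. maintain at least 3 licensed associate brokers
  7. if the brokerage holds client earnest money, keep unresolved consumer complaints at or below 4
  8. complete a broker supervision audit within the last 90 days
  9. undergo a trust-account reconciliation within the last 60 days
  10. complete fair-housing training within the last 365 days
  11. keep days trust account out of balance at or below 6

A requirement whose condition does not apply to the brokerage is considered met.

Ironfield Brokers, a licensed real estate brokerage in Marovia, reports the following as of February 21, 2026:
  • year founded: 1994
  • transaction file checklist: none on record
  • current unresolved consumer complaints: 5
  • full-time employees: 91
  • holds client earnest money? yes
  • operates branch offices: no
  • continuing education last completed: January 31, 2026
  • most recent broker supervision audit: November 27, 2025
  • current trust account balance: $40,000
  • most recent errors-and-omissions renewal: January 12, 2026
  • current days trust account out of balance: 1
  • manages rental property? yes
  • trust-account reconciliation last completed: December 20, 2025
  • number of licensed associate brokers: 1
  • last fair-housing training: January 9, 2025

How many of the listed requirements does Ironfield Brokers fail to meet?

1. trust account balance $40,000 < $55,000 → not met
2. continuing education 21 days ago vs limit 30 → met
3. condition 'manages rental property' holds; errors-and-omissions renewal 40 days ago vs limit 30 → not met
4. condition 'operates branch offices' does not hold → requirement n/a → met
5. transaction file checklist absent → not met
6. licensed associate brokers 1 < 3 → not met
7. condition 'holds client earnest money' holds; unresolved consumer complaints 5 > 4 → not met
8. broker supervision audit 86 days ago vs limit 90 → met
9. trust-account reconciliation 63 days ago vs limit 60 → not met
10. fair-housing training 408 days ago vs limit 365 → not met
11. days trust account out of balance 1 ≤ 6 → met
Not met: 7 of 11

7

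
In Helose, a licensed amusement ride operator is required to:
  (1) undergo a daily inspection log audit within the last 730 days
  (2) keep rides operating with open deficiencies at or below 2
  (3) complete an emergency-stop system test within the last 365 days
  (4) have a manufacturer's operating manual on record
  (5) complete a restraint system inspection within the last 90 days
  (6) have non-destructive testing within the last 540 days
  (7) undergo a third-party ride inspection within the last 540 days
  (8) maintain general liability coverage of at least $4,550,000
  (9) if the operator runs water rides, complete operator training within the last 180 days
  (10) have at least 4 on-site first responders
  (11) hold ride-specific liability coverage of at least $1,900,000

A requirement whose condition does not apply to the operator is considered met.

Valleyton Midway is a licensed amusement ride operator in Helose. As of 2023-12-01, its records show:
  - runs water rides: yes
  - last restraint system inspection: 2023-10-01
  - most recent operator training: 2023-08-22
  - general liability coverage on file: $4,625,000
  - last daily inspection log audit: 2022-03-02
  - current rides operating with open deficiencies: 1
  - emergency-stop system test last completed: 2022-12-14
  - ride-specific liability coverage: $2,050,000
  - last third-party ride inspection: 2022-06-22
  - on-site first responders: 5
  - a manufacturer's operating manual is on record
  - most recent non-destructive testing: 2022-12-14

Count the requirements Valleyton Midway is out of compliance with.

0

1. daily inspection log audit 639 days ago vs limit 730 → met
2. rides operating with open deficiencies 1 ≤ 2 → met
3. emergency-stop system test 352 days ago vs limit 365 → met
4. manufacturer's operating manual present → met
5. restraint system inspection 61 days ago vs limit 90 → met
6. non-destructive testing 352 days ago vs limit 540 → met
7. third-party ride inspection 527 days ago vs limit 540 → met
8. general liability coverage $4,625,000 ≥ $4,550,000 → met
9. condition 'runs water rides' holds; operator training 101 days ago vs limit 180 → met
10. on-site first responders 5 ≥ 4 → met
11. ride-specific liability coverage $2,050,000 ≥ $1,900,000 → met
Not met: 0 of 11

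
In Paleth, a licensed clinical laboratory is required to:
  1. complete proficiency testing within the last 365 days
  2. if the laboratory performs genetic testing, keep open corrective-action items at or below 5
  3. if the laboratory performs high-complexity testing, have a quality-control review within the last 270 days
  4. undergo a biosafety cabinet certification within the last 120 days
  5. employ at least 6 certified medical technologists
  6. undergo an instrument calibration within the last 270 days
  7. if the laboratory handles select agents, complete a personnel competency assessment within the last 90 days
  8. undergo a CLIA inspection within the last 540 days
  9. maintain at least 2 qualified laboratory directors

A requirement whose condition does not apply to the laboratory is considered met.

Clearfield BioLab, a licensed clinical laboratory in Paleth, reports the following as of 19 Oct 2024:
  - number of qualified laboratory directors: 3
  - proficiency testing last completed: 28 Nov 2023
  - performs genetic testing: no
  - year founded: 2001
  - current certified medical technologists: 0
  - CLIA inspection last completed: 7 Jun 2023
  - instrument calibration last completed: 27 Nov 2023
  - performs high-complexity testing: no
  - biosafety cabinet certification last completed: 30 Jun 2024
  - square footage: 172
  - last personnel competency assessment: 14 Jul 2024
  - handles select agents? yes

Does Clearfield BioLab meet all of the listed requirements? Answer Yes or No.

1. proficiency testing 326 days ago vs limit 365 → met
2. condition 'performs genetic testing' does not hold → requirement n/a → met
3. condition 'performs high-complexity testing' does not hold → requirement n/a → met
4. biosafety cabinet certification 111 days ago vs limit 120 → met
5. certified medical technologists 0 < 6 → not met
6. instrument calibration 327 days ago vs limit 270 → not met
7. condition 'handles select agents' holds; personnel competency assessment 97 days ago vs limit 90 → not met
8. CLIA inspection 500 days ago vs limit 540 → met
9. qualified laboratory directors 3 ≥ 2 → met
Not met: 5, 6, 7

No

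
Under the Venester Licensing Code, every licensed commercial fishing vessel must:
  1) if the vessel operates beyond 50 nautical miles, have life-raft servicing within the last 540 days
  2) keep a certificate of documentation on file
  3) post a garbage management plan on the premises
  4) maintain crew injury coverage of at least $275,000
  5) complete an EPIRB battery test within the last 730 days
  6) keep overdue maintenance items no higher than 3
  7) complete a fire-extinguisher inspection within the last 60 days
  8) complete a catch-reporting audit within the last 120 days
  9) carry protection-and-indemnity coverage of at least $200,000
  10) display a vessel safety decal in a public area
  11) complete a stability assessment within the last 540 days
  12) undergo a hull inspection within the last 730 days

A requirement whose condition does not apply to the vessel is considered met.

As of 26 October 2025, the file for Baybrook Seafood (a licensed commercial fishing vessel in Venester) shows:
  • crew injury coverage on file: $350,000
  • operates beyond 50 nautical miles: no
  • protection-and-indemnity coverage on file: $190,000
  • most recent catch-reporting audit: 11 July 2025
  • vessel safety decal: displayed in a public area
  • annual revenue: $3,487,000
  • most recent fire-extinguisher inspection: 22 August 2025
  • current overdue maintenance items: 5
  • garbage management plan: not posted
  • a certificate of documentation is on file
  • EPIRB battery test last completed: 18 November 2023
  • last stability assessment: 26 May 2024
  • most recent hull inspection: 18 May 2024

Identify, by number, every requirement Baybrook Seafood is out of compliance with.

3, 6, 7, 9

1. condition 'operates beyond 50 nautical miles' does not hold → requirement n/a → met
2. certificate of documentation present → met
3. garbage management plan absent → not met
4. crew injury coverage $350,000 ≥ $275,000 → met
5. EPIRB battery test 708 days ago vs limit 730 → met
6. overdue maintenance items 5 > 3 → not met
7. fire-extinguisher inspection 65 days ago vs limit 60 → not met
8. catch-reporting audit 107 days ago vs limit 120 → met
9. protection-and-indemnity coverage $190,000 < $200,000 → not met
10. vessel safety decal present → met
11. stability assessment 518 days ago vs limit 540 → met
12. hull inspection 526 days ago vs limit 730 → met
Not met: 3, 6, 7, 9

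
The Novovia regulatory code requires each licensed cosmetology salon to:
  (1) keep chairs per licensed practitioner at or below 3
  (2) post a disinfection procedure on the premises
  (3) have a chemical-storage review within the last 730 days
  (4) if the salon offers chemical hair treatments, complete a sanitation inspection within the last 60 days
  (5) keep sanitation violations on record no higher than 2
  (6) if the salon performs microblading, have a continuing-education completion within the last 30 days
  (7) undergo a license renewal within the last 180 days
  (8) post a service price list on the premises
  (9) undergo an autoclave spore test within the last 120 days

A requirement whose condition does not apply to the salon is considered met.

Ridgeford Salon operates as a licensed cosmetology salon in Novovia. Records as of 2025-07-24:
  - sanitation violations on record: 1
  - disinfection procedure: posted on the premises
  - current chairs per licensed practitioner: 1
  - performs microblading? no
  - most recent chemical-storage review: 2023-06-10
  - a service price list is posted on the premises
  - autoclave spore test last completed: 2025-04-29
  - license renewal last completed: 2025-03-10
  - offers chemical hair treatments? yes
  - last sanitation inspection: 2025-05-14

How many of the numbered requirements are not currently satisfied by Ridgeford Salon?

2

1. chairs per licensed practitioner 1 ≤ 3 → met
2. disinfection procedure present → met
3. chemical-storage review 775 days ago vs limit 730 → not met
4. condition 'offers chemical hair treatments' holds; sanitation inspection 71 days ago vs limit 60 → not met
5. sanitation violations on record 1 ≤ 2 → met
6. condition 'performs microblading' does not hold → requirement n/a → met
7. license renewal 136 days ago vs limit 180 → met
8. service price list present → met
9. autoclave spore test 86 days ago vs limit 120 → met
Not met: 2 of 9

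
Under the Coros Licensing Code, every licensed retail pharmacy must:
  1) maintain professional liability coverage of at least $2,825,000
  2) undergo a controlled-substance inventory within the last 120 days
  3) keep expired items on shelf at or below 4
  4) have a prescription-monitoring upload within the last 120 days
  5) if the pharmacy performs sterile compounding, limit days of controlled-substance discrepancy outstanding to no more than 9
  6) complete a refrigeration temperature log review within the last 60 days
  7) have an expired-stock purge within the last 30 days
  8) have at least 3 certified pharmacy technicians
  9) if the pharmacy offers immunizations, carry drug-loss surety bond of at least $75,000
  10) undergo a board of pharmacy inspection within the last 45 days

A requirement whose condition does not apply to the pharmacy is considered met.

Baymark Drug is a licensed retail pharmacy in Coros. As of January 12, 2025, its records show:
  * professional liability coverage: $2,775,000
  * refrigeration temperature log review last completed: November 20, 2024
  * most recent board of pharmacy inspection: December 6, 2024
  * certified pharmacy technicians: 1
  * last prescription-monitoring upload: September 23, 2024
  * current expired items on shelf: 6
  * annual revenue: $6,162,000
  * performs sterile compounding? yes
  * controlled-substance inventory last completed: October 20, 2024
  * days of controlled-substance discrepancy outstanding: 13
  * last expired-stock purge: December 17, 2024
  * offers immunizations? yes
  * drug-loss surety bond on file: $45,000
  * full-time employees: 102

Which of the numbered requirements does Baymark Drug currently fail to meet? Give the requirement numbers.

1, 3, 5, 8, 9

1. professional liability coverage $2,775,000 < $2,825,000 → not met
2. controlled-substance inventory 84 days ago vs limit 120 → met
3. expired items on shelf 6 > 4 → not met
4. prescription-monitoring upload 111 days ago vs limit 120 → met
5. condition 'performs sterile compounding' holds; days of controlled-substance discrepancy outstanding 13 > 9 → not met
6. refrigeration temperature log review 53 days ago vs limit 60 → met
7. expired-stock purge 26 days ago vs limit 30 → met
8. certified pharmacy technicians 1 < 3 → not met
9. condition 'offers immunizations' holds; drug-loss surety bond $45,000 < $75,000 → not met
10. board of pharmacy inspection 37 days ago vs limit 45 → met
Not met: 1, 3, 5, 8, 9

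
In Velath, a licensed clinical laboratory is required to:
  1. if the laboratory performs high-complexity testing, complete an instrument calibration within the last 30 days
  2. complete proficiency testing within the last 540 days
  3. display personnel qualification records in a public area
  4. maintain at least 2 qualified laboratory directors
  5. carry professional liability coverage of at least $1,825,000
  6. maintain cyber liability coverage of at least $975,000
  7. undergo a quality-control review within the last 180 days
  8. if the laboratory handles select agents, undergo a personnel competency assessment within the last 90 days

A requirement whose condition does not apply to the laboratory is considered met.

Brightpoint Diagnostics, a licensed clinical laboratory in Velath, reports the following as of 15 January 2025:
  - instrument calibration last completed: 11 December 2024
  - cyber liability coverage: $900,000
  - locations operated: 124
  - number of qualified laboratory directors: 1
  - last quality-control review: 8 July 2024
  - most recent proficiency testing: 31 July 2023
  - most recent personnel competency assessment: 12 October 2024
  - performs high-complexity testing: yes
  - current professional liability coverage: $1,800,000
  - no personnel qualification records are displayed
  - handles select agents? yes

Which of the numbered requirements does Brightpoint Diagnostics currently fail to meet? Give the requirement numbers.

1, 3, 4, 5, 6, 7, 8

1. condition 'performs high-complexity testing' holds; instrument calibration 35 days ago vs limit 30 → not met
2. proficiency testing 534 days ago vs limit 540 → met
3. personnel qualification records absent → not met
4. qualified laboratory directors 1 < 2 → not met
5. professional liability coverage $1,800,000 < $1,825,000 → not met
6. cyber liability coverage $900,000 < $975,000 → not met
7. quality-control review 191 days ago vs limit 180 → not met
8. condition 'handles select agents' holds; personnel competency assessment 95 days ago vs limit 90 → not met
Not met: 1, 3, 4, 5, 6, 7, 8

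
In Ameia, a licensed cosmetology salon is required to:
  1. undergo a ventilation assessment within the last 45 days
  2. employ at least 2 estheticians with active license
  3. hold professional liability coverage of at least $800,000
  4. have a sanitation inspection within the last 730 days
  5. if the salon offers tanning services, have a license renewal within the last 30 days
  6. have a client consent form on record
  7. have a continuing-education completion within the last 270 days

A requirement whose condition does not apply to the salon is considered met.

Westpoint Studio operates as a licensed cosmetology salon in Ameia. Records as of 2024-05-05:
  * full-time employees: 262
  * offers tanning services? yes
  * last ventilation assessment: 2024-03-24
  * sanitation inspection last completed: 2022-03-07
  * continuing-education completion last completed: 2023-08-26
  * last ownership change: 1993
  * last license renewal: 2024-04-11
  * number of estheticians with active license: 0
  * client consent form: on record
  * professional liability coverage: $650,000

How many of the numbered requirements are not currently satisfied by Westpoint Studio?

3

1. ventilation assessment 42 days ago vs limit 45 → met
2. estheticians with active license 0 < 2 → not met
3. professional liability coverage $650,000 < $800,000 → not met
4. sanitation inspection 790 days ago vs limit 730 → not met
5. condition 'offers tanning services' holds; license renewal 24 days ago vs limit 30 → met
6. client consent form present → met
7. continuing-education completion 253 days ago vs limit 270 → met
Not met: 3 of 7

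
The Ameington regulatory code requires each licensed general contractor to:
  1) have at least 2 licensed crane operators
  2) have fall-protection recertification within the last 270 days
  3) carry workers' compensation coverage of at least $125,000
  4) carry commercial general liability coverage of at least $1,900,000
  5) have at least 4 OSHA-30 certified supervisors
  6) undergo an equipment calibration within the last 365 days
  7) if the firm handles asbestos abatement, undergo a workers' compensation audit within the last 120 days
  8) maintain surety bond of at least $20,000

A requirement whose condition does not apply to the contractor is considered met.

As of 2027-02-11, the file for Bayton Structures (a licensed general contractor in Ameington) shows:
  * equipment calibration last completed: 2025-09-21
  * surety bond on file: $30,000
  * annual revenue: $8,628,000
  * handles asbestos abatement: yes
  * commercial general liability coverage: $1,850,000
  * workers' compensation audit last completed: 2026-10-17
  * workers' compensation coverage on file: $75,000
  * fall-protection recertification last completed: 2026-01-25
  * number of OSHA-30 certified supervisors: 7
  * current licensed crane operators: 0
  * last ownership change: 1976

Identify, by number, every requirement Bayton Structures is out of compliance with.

1, 2, 3, 4, 6

1. licensed crane operators 0 < 2 → not met
2. fall-protection recertification 382 days ago vs limit 270 → not met
3. workers' compensation coverage $75,000 < $125,000 → not met
4. commercial general liability coverage $1,850,000 < $1,900,000 → not met
5. OSHA-30 certified supervisors 7 ≥ 4 → met
6. equipment calibration 508 days ago vs limit 365 → not met
7. condition 'handles asbestos abatement' holds; workers' compensation audit 117 days ago vs limit 120 → met
8. surety bond $30,000 ≥ $20,000 → met
Not met: 1, 2, 3, 4, 6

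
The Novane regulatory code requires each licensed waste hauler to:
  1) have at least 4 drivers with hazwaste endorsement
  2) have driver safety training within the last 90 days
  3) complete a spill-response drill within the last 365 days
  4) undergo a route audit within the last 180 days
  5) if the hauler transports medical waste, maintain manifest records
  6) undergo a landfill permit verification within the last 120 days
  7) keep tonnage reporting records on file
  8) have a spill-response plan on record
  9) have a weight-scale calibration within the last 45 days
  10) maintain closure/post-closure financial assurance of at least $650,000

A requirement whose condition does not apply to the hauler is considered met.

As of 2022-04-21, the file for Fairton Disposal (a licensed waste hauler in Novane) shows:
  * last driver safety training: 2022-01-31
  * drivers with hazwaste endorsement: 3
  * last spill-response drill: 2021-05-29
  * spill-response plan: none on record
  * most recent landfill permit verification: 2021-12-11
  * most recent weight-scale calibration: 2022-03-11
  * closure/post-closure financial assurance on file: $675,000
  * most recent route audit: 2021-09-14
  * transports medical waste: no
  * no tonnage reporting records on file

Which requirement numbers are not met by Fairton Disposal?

1. drivers with hazwaste endorsement 3 < 4 → not met
2. driver safety training 80 days ago vs limit 90 → met
3. spill-response drill 327 days ago vs limit 365 → met
4. route audit 219 days ago vs limit 180 → not met
5. condition 'transports medical waste' does not hold → requirement n/a → met
6. landfill permit verification 131 days ago vs limit 120 → not met
7. tonnage reporting records absent → not met
8. spill-response plan absent → not met
9. weight-scale calibration 41 days ago vs limit 45 → met
10. closure/post-closure financial assurance $675,000 ≥ $650,000 → met
Not met: 1, 4, 6, 7, 8

1, 4, 6, 7, 8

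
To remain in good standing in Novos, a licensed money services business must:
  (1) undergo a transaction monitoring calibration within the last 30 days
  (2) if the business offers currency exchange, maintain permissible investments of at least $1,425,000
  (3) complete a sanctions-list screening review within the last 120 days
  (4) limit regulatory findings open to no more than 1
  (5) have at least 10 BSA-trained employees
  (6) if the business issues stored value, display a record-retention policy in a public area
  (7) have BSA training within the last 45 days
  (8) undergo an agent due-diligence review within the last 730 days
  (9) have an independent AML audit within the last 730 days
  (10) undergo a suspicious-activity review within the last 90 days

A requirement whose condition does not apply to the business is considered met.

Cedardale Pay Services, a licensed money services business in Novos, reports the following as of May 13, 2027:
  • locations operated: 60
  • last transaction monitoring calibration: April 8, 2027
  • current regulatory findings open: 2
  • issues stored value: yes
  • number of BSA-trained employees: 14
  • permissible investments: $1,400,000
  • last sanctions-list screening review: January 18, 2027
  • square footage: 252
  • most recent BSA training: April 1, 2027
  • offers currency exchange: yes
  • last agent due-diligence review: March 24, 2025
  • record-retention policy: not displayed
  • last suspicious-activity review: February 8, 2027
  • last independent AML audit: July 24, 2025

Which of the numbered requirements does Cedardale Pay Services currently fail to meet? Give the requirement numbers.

1. transaction monitoring calibration 35 days ago vs limit 30 → not met
2. condition 'offers currency exchange' holds; permissible investments $1,400,000 < $1,425,000 → not met
3. sanctions-list screening review 115 days ago vs limit 120 → met
4. regulatory findings open 2 > 1 → not met
5. BSA-trained employees 14 ≥ 10 → met
6. condition 'issues stored value' holds; record-retention policy absent → not met
7. BSA training 42 days ago vs limit 45 → met
8. agent due-diligence review 780 days ago vs limit 730 → not met
9. independent AML audit 658 days ago vs limit 730 → met
10. suspicious-activity review 94 days ago vs limit 90 → not met
Not met: 1, 2, 4, 6, 8, 10

1, 2, 4, 6, 8, 10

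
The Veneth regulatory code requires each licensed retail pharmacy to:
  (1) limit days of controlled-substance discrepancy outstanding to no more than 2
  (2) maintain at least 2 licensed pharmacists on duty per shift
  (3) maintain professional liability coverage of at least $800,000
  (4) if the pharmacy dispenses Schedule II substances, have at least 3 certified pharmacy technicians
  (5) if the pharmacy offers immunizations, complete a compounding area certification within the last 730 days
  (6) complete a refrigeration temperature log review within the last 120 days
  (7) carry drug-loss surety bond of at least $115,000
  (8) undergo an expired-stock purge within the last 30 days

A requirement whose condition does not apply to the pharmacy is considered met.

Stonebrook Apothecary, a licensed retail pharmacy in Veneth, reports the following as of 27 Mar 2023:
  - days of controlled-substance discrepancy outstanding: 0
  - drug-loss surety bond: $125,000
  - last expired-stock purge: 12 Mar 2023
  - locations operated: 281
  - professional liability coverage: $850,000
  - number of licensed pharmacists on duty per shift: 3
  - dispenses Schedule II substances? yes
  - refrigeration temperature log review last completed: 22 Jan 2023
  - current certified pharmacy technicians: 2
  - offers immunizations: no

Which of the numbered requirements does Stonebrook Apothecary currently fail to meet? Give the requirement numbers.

1. days of controlled-substance discrepancy outstanding 0 ≤ 2 → met
2. licensed pharmacists on duty per shift 3 ≥ 2 → met
3. professional liability coverage $850,000 ≥ $800,000 → met
4. condition 'dispenses Schedule II substances' holds; certified pharmacy technicians 2 < 3 → not met
5. condition 'offers immunizations' does not hold → requirement n/a → met
6. refrigeration temperature log review 64 days ago vs limit 120 → met
7. drug-loss surety bond $125,000 ≥ $115,000 → met
8. expired-stock purge 15 days ago vs limit 30 → met
Not met: 4

4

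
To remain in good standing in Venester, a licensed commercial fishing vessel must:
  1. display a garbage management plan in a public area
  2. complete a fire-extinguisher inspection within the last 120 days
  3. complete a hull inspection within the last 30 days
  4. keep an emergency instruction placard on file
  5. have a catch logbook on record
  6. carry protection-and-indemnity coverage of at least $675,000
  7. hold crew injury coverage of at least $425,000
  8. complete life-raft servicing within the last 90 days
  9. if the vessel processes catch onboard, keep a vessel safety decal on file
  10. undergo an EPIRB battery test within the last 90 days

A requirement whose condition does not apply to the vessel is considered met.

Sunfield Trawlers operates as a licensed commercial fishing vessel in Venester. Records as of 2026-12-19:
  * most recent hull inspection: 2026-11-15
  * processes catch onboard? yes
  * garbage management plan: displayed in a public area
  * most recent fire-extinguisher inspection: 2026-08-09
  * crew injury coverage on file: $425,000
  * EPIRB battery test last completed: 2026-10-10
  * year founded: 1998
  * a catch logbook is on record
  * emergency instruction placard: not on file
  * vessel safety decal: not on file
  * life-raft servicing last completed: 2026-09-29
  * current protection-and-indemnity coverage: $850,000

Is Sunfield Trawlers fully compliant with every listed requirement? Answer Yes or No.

No

1. garbage management plan present → met
2. fire-extinguisher inspection 132 days ago vs limit 120 → not met
3. hull inspection 34 days ago vs limit 30 → not met
4. emergency instruction placard absent → not met
5. catch logbook present → met
6. protection-and-indemnity coverage $850,000 ≥ $675,000 → met
7. crew injury coverage $425,000 ≥ $425,000 → met
8. life-raft servicing 81 days ago vs limit 90 → met
9. condition 'processes catch onboard' holds; vessel safety decal absent → not met
10. EPIRB battery test 70 days ago vs limit 90 → met
Not met: 2, 3, 4, 9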